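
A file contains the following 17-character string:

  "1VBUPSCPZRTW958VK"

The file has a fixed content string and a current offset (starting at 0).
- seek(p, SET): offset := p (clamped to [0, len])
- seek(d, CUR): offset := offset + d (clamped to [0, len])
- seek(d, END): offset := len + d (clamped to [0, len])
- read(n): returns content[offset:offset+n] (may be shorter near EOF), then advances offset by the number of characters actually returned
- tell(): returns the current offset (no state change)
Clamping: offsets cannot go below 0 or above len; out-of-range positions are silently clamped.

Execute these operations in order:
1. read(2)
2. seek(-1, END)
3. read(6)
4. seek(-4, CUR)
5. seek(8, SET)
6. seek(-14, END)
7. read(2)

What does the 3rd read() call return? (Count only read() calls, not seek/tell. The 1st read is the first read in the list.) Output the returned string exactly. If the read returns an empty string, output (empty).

Answer: UP

Derivation:
After 1 (read(2)): returned '1V', offset=2
After 2 (seek(-1, END)): offset=16
After 3 (read(6)): returned 'K', offset=17
After 4 (seek(-4, CUR)): offset=13
After 5 (seek(8, SET)): offset=8
After 6 (seek(-14, END)): offset=3
After 7 (read(2)): returned 'UP', offset=5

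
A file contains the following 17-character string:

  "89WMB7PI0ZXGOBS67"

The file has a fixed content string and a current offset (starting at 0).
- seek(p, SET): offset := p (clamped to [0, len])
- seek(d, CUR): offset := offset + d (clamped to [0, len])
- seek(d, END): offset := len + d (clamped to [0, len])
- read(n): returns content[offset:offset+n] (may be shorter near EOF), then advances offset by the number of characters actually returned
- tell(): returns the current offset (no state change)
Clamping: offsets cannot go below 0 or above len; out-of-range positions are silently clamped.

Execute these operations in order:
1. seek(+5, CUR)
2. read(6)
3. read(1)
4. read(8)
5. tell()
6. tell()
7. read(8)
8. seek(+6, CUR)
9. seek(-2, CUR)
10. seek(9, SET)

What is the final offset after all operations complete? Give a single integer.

After 1 (seek(+5, CUR)): offset=5
After 2 (read(6)): returned '7PI0ZX', offset=11
After 3 (read(1)): returned 'G', offset=12
After 4 (read(8)): returned 'OBS67', offset=17
After 5 (tell()): offset=17
After 6 (tell()): offset=17
After 7 (read(8)): returned '', offset=17
After 8 (seek(+6, CUR)): offset=17
After 9 (seek(-2, CUR)): offset=15
After 10 (seek(9, SET)): offset=9

Answer: 9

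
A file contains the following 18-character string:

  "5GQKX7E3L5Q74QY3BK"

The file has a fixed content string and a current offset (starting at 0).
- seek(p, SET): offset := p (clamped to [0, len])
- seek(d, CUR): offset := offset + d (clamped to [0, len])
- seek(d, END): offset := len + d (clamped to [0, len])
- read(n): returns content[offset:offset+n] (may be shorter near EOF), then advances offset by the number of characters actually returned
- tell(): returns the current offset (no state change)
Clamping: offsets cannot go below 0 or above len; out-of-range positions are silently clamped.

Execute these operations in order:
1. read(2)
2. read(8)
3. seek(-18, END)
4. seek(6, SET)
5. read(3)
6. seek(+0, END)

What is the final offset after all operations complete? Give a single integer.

Answer: 18

Derivation:
After 1 (read(2)): returned '5G', offset=2
After 2 (read(8)): returned 'QKX7E3L5', offset=10
After 3 (seek(-18, END)): offset=0
After 4 (seek(6, SET)): offset=6
After 5 (read(3)): returned 'E3L', offset=9
After 6 (seek(+0, END)): offset=18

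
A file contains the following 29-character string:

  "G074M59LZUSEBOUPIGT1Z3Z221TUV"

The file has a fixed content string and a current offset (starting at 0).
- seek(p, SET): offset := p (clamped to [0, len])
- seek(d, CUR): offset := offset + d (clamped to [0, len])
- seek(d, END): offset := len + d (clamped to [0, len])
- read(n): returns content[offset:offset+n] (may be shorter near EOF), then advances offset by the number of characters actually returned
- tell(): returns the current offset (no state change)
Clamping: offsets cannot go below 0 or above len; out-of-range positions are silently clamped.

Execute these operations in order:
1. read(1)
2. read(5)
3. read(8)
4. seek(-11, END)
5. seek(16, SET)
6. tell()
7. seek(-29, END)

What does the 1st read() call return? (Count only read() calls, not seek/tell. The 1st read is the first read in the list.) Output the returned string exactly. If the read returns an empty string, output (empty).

Answer: G

Derivation:
After 1 (read(1)): returned 'G', offset=1
After 2 (read(5)): returned '074M5', offset=6
After 3 (read(8)): returned '9LZUSEBO', offset=14
After 4 (seek(-11, END)): offset=18
After 5 (seek(16, SET)): offset=16
After 6 (tell()): offset=16
After 7 (seek(-29, END)): offset=0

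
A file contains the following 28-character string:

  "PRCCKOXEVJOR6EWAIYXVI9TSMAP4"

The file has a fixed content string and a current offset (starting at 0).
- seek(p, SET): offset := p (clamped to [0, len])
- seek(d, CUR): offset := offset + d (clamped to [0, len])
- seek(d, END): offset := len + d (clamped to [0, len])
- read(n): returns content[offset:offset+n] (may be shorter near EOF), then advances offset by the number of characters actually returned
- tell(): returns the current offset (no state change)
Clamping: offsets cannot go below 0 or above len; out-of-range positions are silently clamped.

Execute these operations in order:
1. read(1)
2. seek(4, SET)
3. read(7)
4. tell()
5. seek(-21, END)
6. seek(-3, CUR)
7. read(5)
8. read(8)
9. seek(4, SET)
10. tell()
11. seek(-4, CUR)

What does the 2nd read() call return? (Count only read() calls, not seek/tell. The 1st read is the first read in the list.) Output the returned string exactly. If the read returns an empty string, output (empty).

Answer: KOXEVJO

Derivation:
After 1 (read(1)): returned 'P', offset=1
After 2 (seek(4, SET)): offset=4
After 3 (read(7)): returned 'KOXEVJO', offset=11
After 4 (tell()): offset=11
After 5 (seek(-21, END)): offset=7
After 6 (seek(-3, CUR)): offset=4
After 7 (read(5)): returned 'KOXEV', offset=9
After 8 (read(8)): returned 'JOR6EWAI', offset=17
After 9 (seek(4, SET)): offset=4
After 10 (tell()): offset=4
After 11 (seek(-4, CUR)): offset=0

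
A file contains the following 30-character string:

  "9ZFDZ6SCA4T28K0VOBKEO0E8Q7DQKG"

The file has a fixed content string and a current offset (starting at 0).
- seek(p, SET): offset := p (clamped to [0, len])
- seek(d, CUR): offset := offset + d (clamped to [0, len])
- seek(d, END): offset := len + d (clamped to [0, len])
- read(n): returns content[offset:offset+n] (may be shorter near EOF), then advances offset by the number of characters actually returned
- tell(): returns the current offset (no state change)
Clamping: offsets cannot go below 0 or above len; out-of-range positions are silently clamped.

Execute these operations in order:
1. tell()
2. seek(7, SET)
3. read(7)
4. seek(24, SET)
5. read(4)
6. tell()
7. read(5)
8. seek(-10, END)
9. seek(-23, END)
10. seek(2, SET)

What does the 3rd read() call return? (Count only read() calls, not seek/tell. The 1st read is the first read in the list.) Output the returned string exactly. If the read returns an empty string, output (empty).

Answer: KG

Derivation:
After 1 (tell()): offset=0
After 2 (seek(7, SET)): offset=7
After 3 (read(7)): returned 'CA4T28K', offset=14
After 4 (seek(24, SET)): offset=24
After 5 (read(4)): returned 'Q7DQ', offset=28
After 6 (tell()): offset=28
After 7 (read(5)): returned 'KG', offset=30
After 8 (seek(-10, END)): offset=20
After 9 (seek(-23, END)): offset=7
After 10 (seek(2, SET)): offset=2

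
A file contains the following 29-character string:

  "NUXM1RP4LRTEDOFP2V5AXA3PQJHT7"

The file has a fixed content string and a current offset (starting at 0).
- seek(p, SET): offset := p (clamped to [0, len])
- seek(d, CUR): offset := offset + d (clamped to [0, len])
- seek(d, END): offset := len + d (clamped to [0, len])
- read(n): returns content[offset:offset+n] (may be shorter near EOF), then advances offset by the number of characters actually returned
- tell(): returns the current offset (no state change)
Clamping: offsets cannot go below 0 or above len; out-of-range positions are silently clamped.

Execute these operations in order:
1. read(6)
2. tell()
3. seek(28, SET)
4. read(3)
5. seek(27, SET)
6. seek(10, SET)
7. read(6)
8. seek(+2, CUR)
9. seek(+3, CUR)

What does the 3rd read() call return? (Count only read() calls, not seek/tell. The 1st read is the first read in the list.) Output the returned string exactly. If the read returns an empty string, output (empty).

After 1 (read(6)): returned 'NUXM1R', offset=6
After 2 (tell()): offset=6
After 3 (seek(28, SET)): offset=28
After 4 (read(3)): returned '7', offset=29
After 5 (seek(27, SET)): offset=27
After 6 (seek(10, SET)): offset=10
After 7 (read(6)): returned 'TEDOFP', offset=16
After 8 (seek(+2, CUR)): offset=18
After 9 (seek(+3, CUR)): offset=21

Answer: TEDOFP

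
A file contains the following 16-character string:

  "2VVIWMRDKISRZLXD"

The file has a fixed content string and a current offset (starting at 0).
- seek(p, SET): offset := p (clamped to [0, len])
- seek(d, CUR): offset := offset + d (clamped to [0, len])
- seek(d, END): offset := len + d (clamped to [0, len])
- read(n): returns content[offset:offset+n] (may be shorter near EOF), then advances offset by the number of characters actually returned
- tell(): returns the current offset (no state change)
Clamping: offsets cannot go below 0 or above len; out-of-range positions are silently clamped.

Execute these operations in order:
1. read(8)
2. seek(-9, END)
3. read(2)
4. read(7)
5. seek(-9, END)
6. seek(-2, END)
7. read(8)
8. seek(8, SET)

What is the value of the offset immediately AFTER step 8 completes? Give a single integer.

After 1 (read(8)): returned '2VVIWMRD', offset=8
After 2 (seek(-9, END)): offset=7
After 3 (read(2)): returned 'DK', offset=9
After 4 (read(7)): returned 'ISRZLXD', offset=16
After 5 (seek(-9, END)): offset=7
After 6 (seek(-2, END)): offset=14
After 7 (read(8)): returned 'XD', offset=16
After 8 (seek(8, SET)): offset=8

Answer: 8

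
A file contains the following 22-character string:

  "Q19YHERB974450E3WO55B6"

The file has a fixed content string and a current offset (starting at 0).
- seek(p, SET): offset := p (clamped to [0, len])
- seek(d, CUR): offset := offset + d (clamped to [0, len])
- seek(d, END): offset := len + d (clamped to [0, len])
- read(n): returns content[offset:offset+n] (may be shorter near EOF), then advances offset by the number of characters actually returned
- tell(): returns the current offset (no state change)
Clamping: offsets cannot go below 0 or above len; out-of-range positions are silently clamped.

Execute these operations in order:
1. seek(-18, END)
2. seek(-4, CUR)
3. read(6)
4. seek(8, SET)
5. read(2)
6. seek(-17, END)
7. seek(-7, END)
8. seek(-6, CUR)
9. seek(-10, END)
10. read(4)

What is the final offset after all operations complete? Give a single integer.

After 1 (seek(-18, END)): offset=4
After 2 (seek(-4, CUR)): offset=0
After 3 (read(6)): returned 'Q19YHE', offset=6
After 4 (seek(8, SET)): offset=8
After 5 (read(2)): returned '97', offset=10
After 6 (seek(-17, END)): offset=5
After 7 (seek(-7, END)): offset=15
After 8 (seek(-6, CUR)): offset=9
After 9 (seek(-10, END)): offset=12
After 10 (read(4)): returned '50E3', offset=16

Answer: 16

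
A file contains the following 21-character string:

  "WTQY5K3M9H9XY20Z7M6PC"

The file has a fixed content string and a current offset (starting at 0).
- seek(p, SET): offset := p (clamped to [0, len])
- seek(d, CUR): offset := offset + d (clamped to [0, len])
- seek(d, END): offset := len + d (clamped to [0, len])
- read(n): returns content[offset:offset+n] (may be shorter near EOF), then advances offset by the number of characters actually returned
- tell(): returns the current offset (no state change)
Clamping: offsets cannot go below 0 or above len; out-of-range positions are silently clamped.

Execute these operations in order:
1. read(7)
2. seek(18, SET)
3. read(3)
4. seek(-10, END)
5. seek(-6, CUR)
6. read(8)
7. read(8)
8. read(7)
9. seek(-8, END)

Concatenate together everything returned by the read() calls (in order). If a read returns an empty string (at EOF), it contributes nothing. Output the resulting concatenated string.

After 1 (read(7)): returned 'WTQY5K3', offset=7
After 2 (seek(18, SET)): offset=18
After 3 (read(3)): returned '6PC', offset=21
After 4 (seek(-10, END)): offset=11
After 5 (seek(-6, CUR)): offset=5
After 6 (read(8)): returned 'K3M9H9XY', offset=13
After 7 (read(8)): returned '20Z7M6PC', offset=21
After 8 (read(7)): returned '', offset=21
After 9 (seek(-8, END)): offset=13

Answer: WTQY5K36PCK3M9H9XY20Z7M6PC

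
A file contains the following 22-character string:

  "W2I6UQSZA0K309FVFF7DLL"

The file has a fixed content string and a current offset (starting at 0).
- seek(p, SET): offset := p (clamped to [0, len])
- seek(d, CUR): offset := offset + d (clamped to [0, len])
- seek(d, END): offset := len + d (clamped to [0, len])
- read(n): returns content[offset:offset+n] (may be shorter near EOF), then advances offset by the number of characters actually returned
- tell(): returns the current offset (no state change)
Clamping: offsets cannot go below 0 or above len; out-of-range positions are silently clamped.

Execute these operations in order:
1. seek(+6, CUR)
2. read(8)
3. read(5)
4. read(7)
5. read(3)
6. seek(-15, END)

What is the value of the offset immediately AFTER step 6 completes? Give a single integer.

Answer: 7

Derivation:
After 1 (seek(+6, CUR)): offset=6
After 2 (read(8)): returned 'SZA0K309', offset=14
After 3 (read(5)): returned 'FVFF7', offset=19
After 4 (read(7)): returned 'DLL', offset=22
After 5 (read(3)): returned '', offset=22
After 6 (seek(-15, END)): offset=7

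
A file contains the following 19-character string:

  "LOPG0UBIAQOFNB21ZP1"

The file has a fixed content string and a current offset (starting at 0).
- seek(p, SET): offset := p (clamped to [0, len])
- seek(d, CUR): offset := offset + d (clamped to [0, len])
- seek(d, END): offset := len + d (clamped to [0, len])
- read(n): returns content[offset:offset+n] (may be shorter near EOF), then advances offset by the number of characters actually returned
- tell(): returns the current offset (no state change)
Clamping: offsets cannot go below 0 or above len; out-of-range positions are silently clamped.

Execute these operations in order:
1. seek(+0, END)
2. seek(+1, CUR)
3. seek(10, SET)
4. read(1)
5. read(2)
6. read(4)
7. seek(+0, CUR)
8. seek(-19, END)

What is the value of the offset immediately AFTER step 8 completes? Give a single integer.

Answer: 0

Derivation:
After 1 (seek(+0, END)): offset=19
After 2 (seek(+1, CUR)): offset=19
After 3 (seek(10, SET)): offset=10
After 4 (read(1)): returned 'O', offset=11
After 5 (read(2)): returned 'FN', offset=13
After 6 (read(4)): returned 'B21Z', offset=17
After 7 (seek(+0, CUR)): offset=17
After 8 (seek(-19, END)): offset=0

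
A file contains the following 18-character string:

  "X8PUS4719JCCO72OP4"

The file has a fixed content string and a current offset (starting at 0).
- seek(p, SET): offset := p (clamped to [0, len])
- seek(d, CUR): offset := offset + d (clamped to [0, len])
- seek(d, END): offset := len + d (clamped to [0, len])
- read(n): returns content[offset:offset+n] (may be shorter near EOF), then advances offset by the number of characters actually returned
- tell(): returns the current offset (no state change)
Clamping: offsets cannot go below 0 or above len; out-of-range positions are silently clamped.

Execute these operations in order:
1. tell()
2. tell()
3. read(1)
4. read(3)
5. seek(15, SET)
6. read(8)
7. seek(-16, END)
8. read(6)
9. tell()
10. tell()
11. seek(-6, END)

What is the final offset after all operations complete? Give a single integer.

After 1 (tell()): offset=0
After 2 (tell()): offset=0
After 3 (read(1)): returned 'X', offset=1
After 4 (read(3)): returned '8PU', offset=4
After 5 (seek(15, SET)): offset=15
After 6 (read(8)): returned 'OP4', offset=18
After 7 (seek(-16, END)): offset=2
After 8 (read(6)): returned 'PUS471', offset=8
After 9 (tell()): offset=8
After 10 (tell()): offset=8
After 11 (seek(-6, END)): offset=12

Answer: 12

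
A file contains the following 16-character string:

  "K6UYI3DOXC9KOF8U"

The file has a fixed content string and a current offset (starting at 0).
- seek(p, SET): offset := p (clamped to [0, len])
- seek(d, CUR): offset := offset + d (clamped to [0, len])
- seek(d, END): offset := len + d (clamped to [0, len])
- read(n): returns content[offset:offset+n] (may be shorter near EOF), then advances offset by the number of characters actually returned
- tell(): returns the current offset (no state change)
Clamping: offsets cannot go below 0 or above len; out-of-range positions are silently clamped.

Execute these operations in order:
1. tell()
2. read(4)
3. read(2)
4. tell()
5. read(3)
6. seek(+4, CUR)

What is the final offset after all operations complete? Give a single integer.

After 1 (tell()): offset=0
After 2 (read(4)): returned 'K6UY', offset=4
After 3 (read(2)): returned 'I3', offset=6
After 4 (tell()): offset=6
After 5 (read(3)): returned 'DOX', offset=9
After 6 (seek(+4, CUR)): offset=13

Answer: 13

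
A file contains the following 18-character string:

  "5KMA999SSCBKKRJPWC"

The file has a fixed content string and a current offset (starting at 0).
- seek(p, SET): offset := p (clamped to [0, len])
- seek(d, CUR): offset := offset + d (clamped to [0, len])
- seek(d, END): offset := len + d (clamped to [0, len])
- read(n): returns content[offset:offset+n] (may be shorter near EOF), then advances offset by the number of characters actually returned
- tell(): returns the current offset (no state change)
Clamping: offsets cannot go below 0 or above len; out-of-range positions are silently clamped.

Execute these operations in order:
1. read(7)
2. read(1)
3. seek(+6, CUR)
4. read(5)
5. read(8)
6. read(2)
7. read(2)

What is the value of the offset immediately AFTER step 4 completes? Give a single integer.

Answer: 18

Derivation:
After 1 (read(7)): returned '5KMA999', offset=7
After 2 (read(1)): returned 'S', offset=8
After 3 (seek(+6, CUR)): offset=14
After 4 (read(5)): returned 'JPWC', offset=18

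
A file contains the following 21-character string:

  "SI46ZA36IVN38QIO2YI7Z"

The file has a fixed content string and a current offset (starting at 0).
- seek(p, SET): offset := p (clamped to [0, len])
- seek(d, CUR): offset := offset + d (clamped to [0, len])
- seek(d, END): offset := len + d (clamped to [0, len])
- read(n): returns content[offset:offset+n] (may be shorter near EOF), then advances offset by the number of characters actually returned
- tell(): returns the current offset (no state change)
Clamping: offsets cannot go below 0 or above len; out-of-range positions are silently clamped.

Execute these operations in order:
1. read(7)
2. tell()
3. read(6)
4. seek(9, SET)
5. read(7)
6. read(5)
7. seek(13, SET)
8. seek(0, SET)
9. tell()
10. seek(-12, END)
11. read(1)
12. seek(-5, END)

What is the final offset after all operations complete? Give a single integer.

After 1 (read(7)): returned 'SI46ZA3', offset=7
After 2 (tell()): offset=7
After 3 (read(6)): returned '6IVN38', offset=13
After 4 (seek(9, SET)): offset=9
After 5 (read(7)): returned 'VN38QIO', offset=16
After 6 (read(5)): returned '2YI7Z', offset=21
After 7 (seek(13, SET)): offset=13
After 8 (seek(0, SET)): offset=0
After 9 (tell()): offset=0
After 10 (seek(-12, END)): offset=9
After 11 (read(1)): returned 'V', offset=10
After 12 (seek(-5, END)): offset=16

Answer: 16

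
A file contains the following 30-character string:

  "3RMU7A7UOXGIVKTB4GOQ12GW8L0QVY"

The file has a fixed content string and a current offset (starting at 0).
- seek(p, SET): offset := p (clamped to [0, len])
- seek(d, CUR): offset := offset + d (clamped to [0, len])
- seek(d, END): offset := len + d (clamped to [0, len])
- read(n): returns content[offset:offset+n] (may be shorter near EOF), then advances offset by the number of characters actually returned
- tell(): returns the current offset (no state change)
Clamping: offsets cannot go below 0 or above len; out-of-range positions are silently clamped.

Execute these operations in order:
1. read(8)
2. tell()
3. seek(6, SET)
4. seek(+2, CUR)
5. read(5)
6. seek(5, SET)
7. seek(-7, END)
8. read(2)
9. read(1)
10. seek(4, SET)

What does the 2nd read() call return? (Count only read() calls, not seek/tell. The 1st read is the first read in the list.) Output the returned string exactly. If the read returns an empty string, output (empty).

After 1 (read(8)): returned '3RMU7A7U', offset=8
After 2 (tell()): offset=8
After 3 (seek(6, SET)): offset=6
After 4 (seek(+2, CUR)): offset=8
After 5 (read(5)): returned 'OXGIV', offset=13
After 6 (seek(5, SET)): offset=5
After 7 (seek(-7, END)): offset=23
After 8 (read(2)): returned 'W8', offset=25
After 9 (read(1)): returned 'L', offset=26
After 10 (seek(4, SET)): offset=4

Answer: OXGIV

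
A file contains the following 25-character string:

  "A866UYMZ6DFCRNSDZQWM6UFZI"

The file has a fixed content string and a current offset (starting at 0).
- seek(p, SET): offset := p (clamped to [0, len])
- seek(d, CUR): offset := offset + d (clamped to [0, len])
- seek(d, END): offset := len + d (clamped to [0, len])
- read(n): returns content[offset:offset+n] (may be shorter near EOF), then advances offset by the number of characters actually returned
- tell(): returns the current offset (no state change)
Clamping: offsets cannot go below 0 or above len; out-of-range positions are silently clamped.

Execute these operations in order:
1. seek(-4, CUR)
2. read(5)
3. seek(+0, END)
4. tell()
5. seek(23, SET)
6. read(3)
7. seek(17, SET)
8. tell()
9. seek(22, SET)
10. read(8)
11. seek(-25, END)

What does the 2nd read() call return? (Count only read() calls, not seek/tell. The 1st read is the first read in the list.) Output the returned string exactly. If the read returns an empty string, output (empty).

After 1 (seek(-4, CUR)): offset=0
After 2 (read(5)): returned 'A866U', offset=5
After 3 (seek(+0, END)): offset=25
After 4 (tell()): offset=25
After 5 (seek(23, SET)): offset=23
After 6 (read(3)): returned 'ZI', offset=25
After 7 (seek(17, SET)): offset=17
After 8 (tell()): offset=17
After 9 (seek(22, SET)): offset=22
After 10 (read(8)): returned 'FZI', offset=25
After 11 (seek(-25, END)): offset=0

Answer: ZI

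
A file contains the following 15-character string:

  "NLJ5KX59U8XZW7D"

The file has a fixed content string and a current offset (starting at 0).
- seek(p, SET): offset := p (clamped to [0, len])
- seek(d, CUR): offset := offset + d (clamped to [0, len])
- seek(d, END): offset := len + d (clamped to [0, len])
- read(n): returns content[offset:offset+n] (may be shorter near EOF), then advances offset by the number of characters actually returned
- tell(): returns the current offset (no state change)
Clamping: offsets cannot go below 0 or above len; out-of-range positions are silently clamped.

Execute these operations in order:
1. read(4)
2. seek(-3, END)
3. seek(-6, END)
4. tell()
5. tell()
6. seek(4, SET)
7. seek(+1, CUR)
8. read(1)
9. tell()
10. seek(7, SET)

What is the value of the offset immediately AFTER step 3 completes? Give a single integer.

Answer: 9

Derivation:
After 1 (read(4)): returned 'NLJ5', offset=4
After 2 (seek(-3, END)): offset=12
After 3 (seek(-6, END)): offset=9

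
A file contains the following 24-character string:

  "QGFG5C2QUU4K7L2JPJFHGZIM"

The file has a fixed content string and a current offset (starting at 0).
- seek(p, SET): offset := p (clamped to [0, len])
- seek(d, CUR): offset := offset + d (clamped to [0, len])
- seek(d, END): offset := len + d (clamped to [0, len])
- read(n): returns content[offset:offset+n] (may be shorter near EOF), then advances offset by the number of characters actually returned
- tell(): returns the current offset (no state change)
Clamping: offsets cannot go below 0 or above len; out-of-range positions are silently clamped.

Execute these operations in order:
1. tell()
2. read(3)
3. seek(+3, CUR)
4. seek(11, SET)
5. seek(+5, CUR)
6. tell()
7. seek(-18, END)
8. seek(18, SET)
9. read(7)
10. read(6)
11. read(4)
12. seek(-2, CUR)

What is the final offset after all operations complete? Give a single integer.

After 1 (tell()): offset=0
After 2 (read(3)): returned 'QGF', offset=3
After 3 (seek(+3, CUR)): offset=6
After 4 (seek(11, SET)): offset=11
After 5 (seek(+5, CUR)): offset=16
After 6 (tell()): offset=16
After 7 (seek(-18, END)): offset=6
After 8 (seek(18, SET)): offset=18
After 9 (read(7)): returned 'FHGZIM', offset=24
After 10 (read(6)): returned '', offset=24
After 11 (read(4)): returned '', offset=24
After 12 (seek(-2, CUR)): offset=22

Answer: 22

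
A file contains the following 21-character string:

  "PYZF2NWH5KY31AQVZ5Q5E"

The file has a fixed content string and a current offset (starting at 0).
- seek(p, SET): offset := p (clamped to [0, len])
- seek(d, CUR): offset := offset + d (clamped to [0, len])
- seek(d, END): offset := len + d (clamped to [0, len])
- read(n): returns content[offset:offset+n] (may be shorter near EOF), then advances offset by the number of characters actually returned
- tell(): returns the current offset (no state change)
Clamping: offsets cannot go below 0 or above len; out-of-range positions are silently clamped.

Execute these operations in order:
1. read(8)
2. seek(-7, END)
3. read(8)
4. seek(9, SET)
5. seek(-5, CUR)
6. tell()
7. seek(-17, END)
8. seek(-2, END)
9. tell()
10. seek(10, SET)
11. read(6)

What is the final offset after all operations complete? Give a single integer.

After 1 (read(8)): returned 'PYZF2NWH', offset=8
After 2 (seek(-7, END)): offset=14
After 3 (read(8)): returned 'QVZ5Q5E', offset=21
After 4 (seek(9, SET)): offset=9
After 5 (seek(-5, CUR)): offset=4
After 6 (tell()): offset=4
After 7 (seek(-17, END)): offset=4
After 8 (seek(-2, END)): offset=19
After 9 (tell()): offset=19
After 10 (seek(10, SET)): offset=10
After 11 (read(6)): returned 'Y31AQV', offset=16

Answer: 16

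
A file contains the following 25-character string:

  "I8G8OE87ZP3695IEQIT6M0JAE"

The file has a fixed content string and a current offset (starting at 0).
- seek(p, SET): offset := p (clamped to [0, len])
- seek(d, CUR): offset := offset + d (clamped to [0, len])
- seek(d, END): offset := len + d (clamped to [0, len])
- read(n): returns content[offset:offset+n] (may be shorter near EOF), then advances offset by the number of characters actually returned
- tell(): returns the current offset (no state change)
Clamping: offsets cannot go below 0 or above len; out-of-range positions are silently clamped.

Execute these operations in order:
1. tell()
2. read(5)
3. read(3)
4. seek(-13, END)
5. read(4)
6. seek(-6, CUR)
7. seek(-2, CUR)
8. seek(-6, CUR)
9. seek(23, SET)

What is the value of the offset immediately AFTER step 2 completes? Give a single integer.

Answer: 5

Derivation:
After 1 (tell()): offset=0
After 2 (read(5)): returned 'I8G8O', offset=5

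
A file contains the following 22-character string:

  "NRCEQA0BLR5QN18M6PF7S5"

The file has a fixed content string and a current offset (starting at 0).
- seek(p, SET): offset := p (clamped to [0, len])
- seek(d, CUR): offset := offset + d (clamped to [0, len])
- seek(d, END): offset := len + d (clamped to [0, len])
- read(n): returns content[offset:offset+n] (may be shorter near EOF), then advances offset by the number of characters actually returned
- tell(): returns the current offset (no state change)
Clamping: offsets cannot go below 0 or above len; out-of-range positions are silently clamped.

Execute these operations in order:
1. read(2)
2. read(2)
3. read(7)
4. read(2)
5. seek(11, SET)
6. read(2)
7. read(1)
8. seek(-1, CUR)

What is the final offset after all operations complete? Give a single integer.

Answer: 13

Derivation:
After 1 (read(2)): returned 'NR', offset=2
After 2 (read(2)): returned 'CE', offset=4
After 3 (read(7)): returned 'QA0BLR5', offset=11
After 4 (read(2)): returned 'QN', offset=13
After 5 (seek(11, SET)): offset=11
After 6 (read(2)): returned 'QN', offset=13
After 7 (read(1)): returned '1', offset=14
After 8 (seek(-1, CUR)): offset=13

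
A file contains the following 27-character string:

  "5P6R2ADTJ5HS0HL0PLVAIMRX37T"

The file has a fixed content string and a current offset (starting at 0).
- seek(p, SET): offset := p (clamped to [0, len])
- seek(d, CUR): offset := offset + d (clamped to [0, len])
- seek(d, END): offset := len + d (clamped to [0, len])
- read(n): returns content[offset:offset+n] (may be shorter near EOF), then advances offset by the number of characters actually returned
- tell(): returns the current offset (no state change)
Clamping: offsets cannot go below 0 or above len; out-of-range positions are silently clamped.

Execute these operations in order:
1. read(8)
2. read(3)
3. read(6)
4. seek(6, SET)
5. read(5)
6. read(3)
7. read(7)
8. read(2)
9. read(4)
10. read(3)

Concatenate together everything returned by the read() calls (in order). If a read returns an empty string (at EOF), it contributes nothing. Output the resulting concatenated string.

After 1 (read(8)): returned '5P6R2ADT', offset=8
After 2 (read(3)): returned 'J5H', offset=11
After 3 (read(6)): returned 'S0HL0P', offset=17
After 4 (seek(6, SET)): offset=6
After 5 (read(5)): returned 'DTJ5H', offset=11
After 6 (read(3)): returned 'S0H', offset=14
After 7 (read(7)): returned 'L0PLVAI', offset=21
After 8 (read(2)): returned 'MR', offset=23
After 9 (read(4)): returned 'X37T', offset=27
After 10 (read(3)): returned '', offset=27

Answer: 5P6R2ADTJ5HS0HL0PDTJ5HS0HL0PLVAIMRX37T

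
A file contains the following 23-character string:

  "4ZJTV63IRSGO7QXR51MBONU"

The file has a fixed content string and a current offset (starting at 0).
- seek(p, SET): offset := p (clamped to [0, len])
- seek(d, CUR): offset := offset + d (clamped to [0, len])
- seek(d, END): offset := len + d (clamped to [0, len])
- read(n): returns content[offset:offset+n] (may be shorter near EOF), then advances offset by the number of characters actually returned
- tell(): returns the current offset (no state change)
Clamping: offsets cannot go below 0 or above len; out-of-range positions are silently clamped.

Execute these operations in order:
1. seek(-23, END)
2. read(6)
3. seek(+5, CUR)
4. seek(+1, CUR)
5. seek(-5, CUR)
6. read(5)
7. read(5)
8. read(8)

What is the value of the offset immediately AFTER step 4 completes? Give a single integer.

Answer: 12

Derivation:
After 1 (seek(-23, END)): offset=0
After 2 (read(6)): returned '4ZJTV6', offset=6
After 3 (seek(+5, CUR)): offset=11
After 4 (seek(+1, CUR)): offset=12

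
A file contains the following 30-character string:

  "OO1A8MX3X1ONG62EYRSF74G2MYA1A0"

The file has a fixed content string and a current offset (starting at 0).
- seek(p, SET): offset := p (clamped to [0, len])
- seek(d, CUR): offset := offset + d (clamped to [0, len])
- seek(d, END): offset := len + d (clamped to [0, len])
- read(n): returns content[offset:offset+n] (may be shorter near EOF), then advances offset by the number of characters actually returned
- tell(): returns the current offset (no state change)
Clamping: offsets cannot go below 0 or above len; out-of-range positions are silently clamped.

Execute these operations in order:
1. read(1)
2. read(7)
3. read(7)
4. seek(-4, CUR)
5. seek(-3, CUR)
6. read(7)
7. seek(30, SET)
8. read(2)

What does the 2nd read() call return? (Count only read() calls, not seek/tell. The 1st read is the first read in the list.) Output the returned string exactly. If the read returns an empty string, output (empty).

After 1 (read(1)): returned 'O', offset=1
After 2 (read(7)): returned 'O1A8MX3', offset=8
After 3 (read(7)): returned 'X1ONG62', offset=15
After 4 (seek(-4, CUR)): offset=11
After 5 (seek(-3, CUR)): offset=8
After 6 (read(7)): returned 'X1ONG62', offset=15
After 7 (seek(30, SET)): offset=30
After 8 (read(2)): returned '', offset=30

Answer: O1A8MX3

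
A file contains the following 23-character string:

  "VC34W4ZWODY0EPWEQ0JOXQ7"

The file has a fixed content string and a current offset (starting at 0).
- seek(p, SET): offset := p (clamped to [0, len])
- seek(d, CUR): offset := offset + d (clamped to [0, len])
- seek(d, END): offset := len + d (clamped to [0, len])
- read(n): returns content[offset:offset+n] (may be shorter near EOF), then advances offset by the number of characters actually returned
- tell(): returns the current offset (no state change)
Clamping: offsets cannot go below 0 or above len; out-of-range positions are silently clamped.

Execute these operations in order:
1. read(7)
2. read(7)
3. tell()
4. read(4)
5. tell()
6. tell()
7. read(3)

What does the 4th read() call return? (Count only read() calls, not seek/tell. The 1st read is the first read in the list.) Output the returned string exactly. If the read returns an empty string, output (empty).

Answer: JOX

Derivation:
After 1 (read(7)): returned 'VC34W4Z', offset=7
After 2 (read(7)): returned 'WODY0EP', offset=14
After 3 (tell()): offset=14
After 4 (read(4)): returned 'WEQ0', offset=18
After 5 (tell()): offset=18
After 6 (tell()): offset=18
After 7 (read(3)): returned 'JOX', offset=21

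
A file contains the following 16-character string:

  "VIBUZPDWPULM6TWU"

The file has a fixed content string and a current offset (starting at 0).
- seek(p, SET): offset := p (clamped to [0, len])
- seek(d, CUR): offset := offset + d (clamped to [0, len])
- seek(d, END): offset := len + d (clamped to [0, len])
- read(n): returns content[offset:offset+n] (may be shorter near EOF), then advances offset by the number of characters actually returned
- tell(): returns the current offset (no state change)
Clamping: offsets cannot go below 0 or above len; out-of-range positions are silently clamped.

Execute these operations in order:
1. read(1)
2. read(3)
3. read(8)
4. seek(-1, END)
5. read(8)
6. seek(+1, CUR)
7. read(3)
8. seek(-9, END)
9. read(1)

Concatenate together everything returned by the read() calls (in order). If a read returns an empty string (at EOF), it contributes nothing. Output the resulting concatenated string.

Answer: VIBUZPDWPULMUW

Derivation:
After 1 (read(1)): returned 'V', offset=1
After 2 (read(3)): returned 'IBU', offset=4
After 3 (read(8)): returned 'ZPDWPULM', offset=12
After 4 (seek(-1, END)): offset=15
After 5 (read(8)): returned 'U', offset=16
After 6 (seek(+1, CUR)): offset=16
After 7 (read(3)): returned '', offset=16
After 8 (seek(-9, END)): offset=7
After 9 (read(1)): returned 'W', offset=8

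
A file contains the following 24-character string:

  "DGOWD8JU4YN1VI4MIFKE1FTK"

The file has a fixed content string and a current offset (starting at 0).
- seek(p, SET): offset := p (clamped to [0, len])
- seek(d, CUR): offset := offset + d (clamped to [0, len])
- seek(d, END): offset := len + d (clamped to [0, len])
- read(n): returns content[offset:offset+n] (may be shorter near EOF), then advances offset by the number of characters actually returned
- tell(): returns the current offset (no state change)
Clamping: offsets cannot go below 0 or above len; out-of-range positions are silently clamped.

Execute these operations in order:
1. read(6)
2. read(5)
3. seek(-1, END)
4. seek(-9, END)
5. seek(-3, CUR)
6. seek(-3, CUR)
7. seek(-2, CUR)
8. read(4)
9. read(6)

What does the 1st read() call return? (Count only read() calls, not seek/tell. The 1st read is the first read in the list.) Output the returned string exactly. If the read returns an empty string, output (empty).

After 1 (read(6)): returned 'DGOWD8', offset=6
After 2 (read(5)): returned 'JU4YN', offset=11
After 3 (seek(-1, END)): offset=23
After 4 (seek(-9, END)): offset=15
After 5 (seek(-3, CUR)): offset=12
After 6 (seek(-3, CUR)): offset=9
After 7 (seek(-2, CUR)): offset=7
After 8 (read(4)): returned 'U4YN', offset=11
After 9 (read(6)): returned '1VI4MI', offset=17

Answer: DGOWD8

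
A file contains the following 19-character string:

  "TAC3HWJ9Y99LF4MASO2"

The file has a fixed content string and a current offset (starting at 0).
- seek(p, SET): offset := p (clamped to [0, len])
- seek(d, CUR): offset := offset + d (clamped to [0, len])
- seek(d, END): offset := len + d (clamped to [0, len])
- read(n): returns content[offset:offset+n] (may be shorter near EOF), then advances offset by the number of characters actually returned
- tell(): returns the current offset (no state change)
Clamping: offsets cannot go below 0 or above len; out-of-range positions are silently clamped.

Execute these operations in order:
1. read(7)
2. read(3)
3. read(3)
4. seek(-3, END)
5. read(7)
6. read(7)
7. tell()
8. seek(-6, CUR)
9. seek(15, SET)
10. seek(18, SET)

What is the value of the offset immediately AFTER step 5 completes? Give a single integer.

Answer: 19

Derivation:
After 1 (read(7)): returned 'TAC3HWJ', offset=7
After 2 (read(3)): returned '9Y9', offset=10
After 3 (read(3)): returned '9LF', offset=13
After 4 (seek(-3, END)): offset=16
After 5 (read(7)): returned 'SO2', offset=19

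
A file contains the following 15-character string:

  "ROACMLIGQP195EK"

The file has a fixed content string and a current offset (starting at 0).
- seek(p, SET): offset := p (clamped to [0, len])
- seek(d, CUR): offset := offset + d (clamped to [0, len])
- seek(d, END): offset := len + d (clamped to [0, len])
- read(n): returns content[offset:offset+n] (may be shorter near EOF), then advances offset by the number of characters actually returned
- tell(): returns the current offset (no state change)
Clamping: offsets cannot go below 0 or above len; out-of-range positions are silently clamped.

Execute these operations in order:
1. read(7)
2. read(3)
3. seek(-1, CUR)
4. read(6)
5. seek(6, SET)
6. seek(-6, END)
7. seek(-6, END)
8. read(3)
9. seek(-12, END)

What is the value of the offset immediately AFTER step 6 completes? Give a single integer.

After 1 (read(7)): returned 'ROACMLI', offset=7
After 2 (read(3)): returned 'GQP', offset=10
After 3 (seek(-1, CUR)): offset=9
After 4 (read(6)): returned 'P195EK', offset=15
After 5 (seek(6, SET)): offset=6
After 6 (seek(-6, END)): offset=9

Answer: 9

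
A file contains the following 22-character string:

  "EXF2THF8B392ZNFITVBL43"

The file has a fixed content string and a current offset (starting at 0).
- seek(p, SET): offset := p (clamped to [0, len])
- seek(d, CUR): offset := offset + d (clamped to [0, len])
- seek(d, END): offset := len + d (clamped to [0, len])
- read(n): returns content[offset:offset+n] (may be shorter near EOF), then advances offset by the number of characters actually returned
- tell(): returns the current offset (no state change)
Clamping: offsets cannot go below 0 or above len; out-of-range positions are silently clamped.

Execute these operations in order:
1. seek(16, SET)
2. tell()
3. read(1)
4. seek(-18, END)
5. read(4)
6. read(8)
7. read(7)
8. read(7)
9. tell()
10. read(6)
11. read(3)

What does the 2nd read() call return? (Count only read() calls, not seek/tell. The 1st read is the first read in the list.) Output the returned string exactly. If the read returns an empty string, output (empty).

After 1 (seek(16, SET)): offset=16
After 2 (tell()): offset=16
After 3 (read(1)): returned 'T', offset=17
After 4 (seek(-18, END)): offset=4
After 5 (read(4)): returned 'THF8', offset=8
After 6 (read(8)): returned 'B392ZNFI', offset=16
After 7 (read(7)): returned 'TVBL43', offset=22
After 8 (read(7)): returned '', offset=22
After 9 (tell()): offset=22
After 10 (read(6)): returned '', offset=22
After 11 (read(3)): returned '', offset=22

Answer: THF8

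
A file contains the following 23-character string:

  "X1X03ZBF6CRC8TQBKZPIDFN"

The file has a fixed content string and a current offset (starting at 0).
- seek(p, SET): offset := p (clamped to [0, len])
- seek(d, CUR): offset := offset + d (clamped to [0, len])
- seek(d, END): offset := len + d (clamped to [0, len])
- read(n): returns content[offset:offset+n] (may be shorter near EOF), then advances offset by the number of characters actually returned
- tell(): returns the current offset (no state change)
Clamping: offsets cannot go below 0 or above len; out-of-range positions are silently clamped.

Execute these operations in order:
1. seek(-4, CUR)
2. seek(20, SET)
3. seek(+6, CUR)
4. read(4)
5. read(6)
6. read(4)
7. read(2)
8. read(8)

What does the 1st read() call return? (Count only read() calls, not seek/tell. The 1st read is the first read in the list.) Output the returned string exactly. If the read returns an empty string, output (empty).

Answer: (empty)

Derivation:
After 1 (seek(-4, CUR)): offset=0
After 2 (seek(20, SET)): offset=20
After 3 (seek(+6, CUR)): offset=23
After 4 (read(4)): returned '', offset=23
After 5 (read(6)): returned '', offset=23
After 6 (read(4)): returned '', offset=23
After 7 (read(2)): returned '', offset=23
After 8 (read(8)): returned '', offset=23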